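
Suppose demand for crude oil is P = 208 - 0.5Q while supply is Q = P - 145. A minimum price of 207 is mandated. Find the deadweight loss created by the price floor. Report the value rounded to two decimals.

Rewriting supply in inverse form: P = 145 + Q.
Without the control, 208 - 0.5Q = 145 + Q so Q* = 42 and P* = 187.
At the floor price 207, quantity demanded is (208 - 207)/0.5 = 2; demand is the short side, so Q = 2 trades at P = 207.
At Q = 2 the demand price is 207 and the supply price is 147. Deadweight loss is the triangle between the curves from 2 to 42: (1/2)(207 - 147)(42 - 2) = 1200.

1200.00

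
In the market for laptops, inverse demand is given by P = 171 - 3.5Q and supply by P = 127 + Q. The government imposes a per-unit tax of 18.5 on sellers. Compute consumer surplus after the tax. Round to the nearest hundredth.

Pre-tax equilibrium: 171 - 3.5Q = 127 + Q gives Q* = 9.7778, P* = 136.7778.
A tax on sellers shifts supply up by 18.5: 171 - 3.5Q = 127 + Q + 18.5, so Q_t = 5.6667. Buyers pay P_b = 151.1667; sellers receive P_s = P_b - 18.5 = 132.6667.
Consumer surplus is the triangle under demand above P_b: (1/2)(5.6667)(171 - 151.1667) = 56.1944.

56.19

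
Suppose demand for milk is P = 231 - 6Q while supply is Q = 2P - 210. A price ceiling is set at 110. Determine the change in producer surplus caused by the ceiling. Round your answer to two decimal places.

Rewriting supply in inverse form: P = 105 + 0.5Q.
Free-market equilibrium: 231 - 6Q = 105 + 0.5Q gives Q* = 19.3846, P* = 114.6923.
At the ceiling price 110, quantity supplied is (110 - 105)/0.5 = 10; supply is the short side, so Q = 10 trades at P = 110.
PS goes from (1/2)(19.3846)(9.6923) = 93.9408 to 25 (computed as (110 - 105)(10) - (1/2)(0.5)(10)^2), a change of -68.9408.

-68.94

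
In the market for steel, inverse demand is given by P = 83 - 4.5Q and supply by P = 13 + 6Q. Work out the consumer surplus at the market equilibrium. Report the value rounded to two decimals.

Setting demand equal to supply, 70 = 10.5Q, so Q* = 6.6667 and P* = 53.
Consumer surplus is the triangle under demand above P*: (1/2)(6.6667)(83 - 53) = (1/2)(6.6667)(30) = 100.

100.00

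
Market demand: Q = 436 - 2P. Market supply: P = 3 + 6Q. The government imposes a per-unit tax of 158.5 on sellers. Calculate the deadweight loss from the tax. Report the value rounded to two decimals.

Rewriting demand in inverse form: P = 218 - 0.5Q.
Pre-tax equilibrium: 218 - 0.5Q = 3 + 6Q gives Q* = 33.0769, P* = 201.4615.
With the tax, sellers need 158.5 more per unit: 218 - 0.5Q = 3 + 6Q + 158.5, so Q_t = 8.6923. Buyers pay P_b = 213.6538; sellers receive P_s = P_b - 158.5 = 55.1538.
The welfare triangle lost has base Q* - Q_t = 24.3846 and height t = 158.5, so DWL = (1/2)(24.3846)(158.5) = 1932.4808.

1932.48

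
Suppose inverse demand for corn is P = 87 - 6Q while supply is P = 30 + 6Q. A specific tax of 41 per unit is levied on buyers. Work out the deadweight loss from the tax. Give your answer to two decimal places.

Without the tax, 87 - 6Q = 30 + 6Q so Q* = 4.75 and P* = 58.5.
A tax on buyers shifts demand down by 41: (87 - 41) - 6Q = 30 + 6Q, so Q_t = 1.3333. Buyers pay P_b = 79; sellers receive P_s = P_b - 41 = 38.
Deadweight loss is the triangle between the curves from Q_t to Q*: (1/2)(4.75 - 1.3333)(41) = 70.0417.

70.04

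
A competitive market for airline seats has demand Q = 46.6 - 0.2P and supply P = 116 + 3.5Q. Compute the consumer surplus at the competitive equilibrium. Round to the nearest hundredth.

473.67

Rewriting demand in inverse form: P = 233 - 5Q.
Set 233 - 5Q = 116 + 3.5Q, which gives 117 = 8.5Q, so Q* = 13.7647 and P* = 233 - 5(13.7647) = 164.1765.
The demand choke price is 233, so CS = (1/2)(Q*)(233 - P*) = (1/2)(13.7647)(68.8235) = 473.6678.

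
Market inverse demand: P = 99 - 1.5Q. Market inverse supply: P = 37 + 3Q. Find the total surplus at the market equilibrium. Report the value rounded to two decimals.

427.11

Setting demand equal to supply, 62 = 4.5Q, so Q* = 13.7778 and P* = 78.3333.
Total surplus is the full triangle between the curves from 0 to Q*: (1/2)(13.7778)(99 - 37) = 427.1111.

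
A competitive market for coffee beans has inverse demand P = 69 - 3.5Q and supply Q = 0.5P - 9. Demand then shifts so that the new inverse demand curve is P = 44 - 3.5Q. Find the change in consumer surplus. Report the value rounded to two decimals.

-111.36

Rewriting supply in inverse form: P = 18 + 2Q.
Initial equilibrium: Q_0 = 9.2727, P_0 = 36.5455; CS_0 = (1/2)(9.2727)(32.4545) = 150.4711, PS_0 = (1/2)(9.2727)(18.5455) = 85.9835.
New equilibrium: 44 - 3.5Q = 18 + 2Q gives Q_1 = 4.7273, P_1 = 27.4545; CS_1 = 39.1074, PS_1 = 22.3471.
Change in consumer surplus = 39.1074 - 150.4711 = -111.3636.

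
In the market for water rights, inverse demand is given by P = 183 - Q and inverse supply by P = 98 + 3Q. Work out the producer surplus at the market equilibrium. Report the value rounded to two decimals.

Setting demand equal to supply, 85 = 4Q, so Q* = 21.25 and P* = 161.75.
Producer surplus is the triangle above supply below P*: (1/2)(21.25)(161.75 - 98) = (1/2)(21.25)(63.75) = 677.3438.

677.34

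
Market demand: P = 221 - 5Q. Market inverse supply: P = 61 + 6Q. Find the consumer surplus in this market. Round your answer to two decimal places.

528.93

Set 221 - 5Q = 61 + 6Q, which gives 160 = 11Q, so Q* = 14.5455 and P* = 221 - 5(14.5455) = 148.2727.
CS is the area between the demand curve and P* from 0 to Q*: (1/2)(14.5455)(72.7273) = 528.9256.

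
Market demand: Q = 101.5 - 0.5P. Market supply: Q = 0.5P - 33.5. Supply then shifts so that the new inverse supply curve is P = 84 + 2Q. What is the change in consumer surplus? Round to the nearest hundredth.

-270.94

Rewriting demand in inverse form: P = 203 - 2Q.
Rewriting supply in inverse form: P = 67 + 2Q.
Initial equilibrium: Q_0 = 34, P_0 = 135; CS_0 = (1/2)(34)(68) = 1156, PS_0 = (1/2)(34)(68) = 1156.
New equilibrium: 203 - 2Q = 84 + 2Q gives Q_1 = 29.75, P_1 = 143.5; CS_1 = 885.0625, PS_1 = 885.0625.
Change in consumer surplus = 885.0625 - 1156 = -270.9375.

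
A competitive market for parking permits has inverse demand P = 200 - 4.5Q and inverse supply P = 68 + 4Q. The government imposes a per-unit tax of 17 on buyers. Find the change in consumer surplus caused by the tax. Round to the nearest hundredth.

Without the tax, 200 - 4.5Q = 68 + 4Q so Q* = 15.5294 and P* = 130.1176.
With the tax, buyers' net willingness to pay falls by 17: (200 - 17) - 4.5Q = 68 + 4Q, so Q_t = 13.5294. Buyers pay P_b = 139.1176; sellers receive P_s = P_b - 17 = 122.1176.
CS falls from (1/2)(15.5294)(69.8824) = 542.6159 to (1/2)(13.5294)(60.8824) = 411.8512, a change of -130.7647.

-130.76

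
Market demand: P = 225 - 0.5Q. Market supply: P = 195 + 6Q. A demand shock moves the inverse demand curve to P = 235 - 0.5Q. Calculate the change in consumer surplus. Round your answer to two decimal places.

4.14

Initial equilibrium: Q_0 = 4.6154, P_0 = 222.6923; CS_0 = (1/2)(4.6154)(2.3077) = 5.3254, PS_0 = (1/2)(4.6154)(27.6923) = 63.9053.
New equilibrium: 235 - 0.5Q = 195 + 6Q gives Q_1 = 6.1538, P_1 = 231.9231; CS_1 = 9.4675, PS_1 = 113.6095.
Change in consumer surplus = 9.4675 - 5.3254 = 4.142.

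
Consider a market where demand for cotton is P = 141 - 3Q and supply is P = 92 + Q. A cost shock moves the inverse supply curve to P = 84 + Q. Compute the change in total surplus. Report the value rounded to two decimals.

106.00

Initial equilibrium: Q_0 = 12.25, P_0 = 104.25; CS_0 = (1/2)(12.25)(36.75) = 225.0938, PS_0 = (1/2)(12.25)(12.25) = 75.0312.
New equilibrium: 141 - 3Q = 84 + Q gives Q_1 = 14.25, P_1 = 98.25; CS_1 = 304.5938, PS_1 = 101.5312.
Change in total surplus = (304.5938 + 101.5312) - (225.0938 + 75.0312) = 106.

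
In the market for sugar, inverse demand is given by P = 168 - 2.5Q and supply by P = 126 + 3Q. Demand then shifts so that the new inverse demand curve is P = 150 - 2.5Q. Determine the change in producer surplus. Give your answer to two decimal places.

-58.91

Initial equilibrium: Q_0 = 7.6364, P_0 = 148.9091; CS_0 = (1/2)(7.6364)(19.0909) = 72.8926, PS_0 = (1/2)(7.6364)(22.9091) = 87.4711.
New equilibrium: 150 - 2.5Q = 126 + 3Q gives Q_1 = 4.3636, P_1 = 139.0909; CS_1 = 23.8017, PS_1 = 28.562.
Change in producer surplus = 28.562 - 87.4711 = -58.9091.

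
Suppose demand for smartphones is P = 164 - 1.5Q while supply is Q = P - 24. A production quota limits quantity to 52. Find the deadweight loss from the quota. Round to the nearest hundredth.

20.00

Rewriting supply in inverse form: P = 24 + Q.
Unrestricted equilibrium: Q* = (164 - 24)/(1.5 + 1) = 56.
At Q = 52 the demand price is 164 - 1.5(52) = 86 and the supply price is 24 + (52) = 76.
Deadweight loss is the triangle between the curves from 52 to 56: (1/2)(86 - 76)(56 - 52) = 20.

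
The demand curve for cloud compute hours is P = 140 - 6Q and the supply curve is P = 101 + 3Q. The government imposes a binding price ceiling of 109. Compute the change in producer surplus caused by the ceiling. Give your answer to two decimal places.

Without the control, 140 - 6Q = 101 + 3Q so Q* = 4.3333 and P* = 114.
At P = 109, sellers supply (109 - 101)/3 = 2.6667 while buyers want more, so the quantity traded is 2.6667 at price 109.
PS goes from (1/2)(4.3333)(13) = 28.1667 to 10.6667 (computed as (109 - 101)(2.6667) - (1/2)(3)(2.6667)^2), a change of -17.5.

-17.50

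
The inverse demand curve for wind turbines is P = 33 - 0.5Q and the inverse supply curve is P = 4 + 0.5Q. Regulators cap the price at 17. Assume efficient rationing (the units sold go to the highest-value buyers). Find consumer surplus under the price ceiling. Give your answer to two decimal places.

Free-market equilibrium: 33 - 0.5Q = 4 + 0.5Q gives Q* = 29, P* = 18.5.
At the ceiling price 17, quantity supplied is (17 - 4)/0.5 = 26; supply is the short side, so Q = 26 trades at P = 17.
The demand price at Q = 26 is 20. CS is the trapezoid between demand and 17 over [0, 26]: (1/2)[(33 - 17) + (20 - 17)](26) = 247.

247.00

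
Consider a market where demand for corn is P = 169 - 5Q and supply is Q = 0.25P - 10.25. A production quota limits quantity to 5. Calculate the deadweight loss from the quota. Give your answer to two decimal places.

Rewriting supply in inverse form: P = 41 + 4Q.
Unrestricted equilibrium: Q* = (169 - 41)/(5 + 4) = 14.2222.
At Q = 5 the demand price is 169 - 5(5) = 144 and the supply price is 41 + 4(5) = 61.
DWL = (1/2)(gap between curves at 5) x (Q* - 5) = (1/2)(83)(9.2222) = 382.7222.

382.72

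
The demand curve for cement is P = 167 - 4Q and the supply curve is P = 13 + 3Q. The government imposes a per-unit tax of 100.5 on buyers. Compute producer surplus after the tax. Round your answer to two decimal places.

87.62

Without the tax, 167 - 4Q = 13 + 3Q so Q* = 22 and P* = 79.
With the tax, buyers' net willingness to pay falls by 100.5: (167 - 100.5) - 4Q = 13 + 3Q, so Q_t = 7.6429. Buyers pay P_b = 136.4286; sellers receive P_s = P_b - 100.5 = 35.9286.
PS = (1/2)(Q_t)(P_s - 13) = (1/2)(7.6429)(22.9286) = 87.6199.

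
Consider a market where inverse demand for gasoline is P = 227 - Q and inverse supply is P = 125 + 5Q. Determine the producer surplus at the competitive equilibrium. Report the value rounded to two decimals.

Setting demand equal to supply, 102 = 6Q, so Q* = 17 and P* = 210.
PS is the area between P* and the supply curve from 0 to Q*: (1/2)(17)(85) = 722.5.

722.50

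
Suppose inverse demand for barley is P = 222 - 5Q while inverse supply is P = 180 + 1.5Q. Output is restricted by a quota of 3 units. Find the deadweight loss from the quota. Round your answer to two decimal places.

Unrestricted equilibrium: Q* = (222 - 180)/(5 + 1.5) = 6.4615.
At Q = 3 the demand price is 222 - 5(3) = 207 and the supply price is 180 + 1.5(3) = 184.5.
Deadweight loss is the triangle between the curves from 3 to 6.4615: (1/2)(207 - 184.5)(6.4615 - 3) = 38.9423.

38.94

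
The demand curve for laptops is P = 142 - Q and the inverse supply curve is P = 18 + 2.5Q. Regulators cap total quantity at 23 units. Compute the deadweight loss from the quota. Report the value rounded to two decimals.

270.32

Unrestricted equilibrium: Q* = (142 - 18)/(1 + 2.5) = 35.4286.
At Q = 23 the demand price is 142 - (23) = 119 and the supply price is 18 + 2.5(23) = 75.5.
Deadweight loss is the triangle between the curves from 23 to 35.4286: (1/2)(119 - 75.5)(35.4286 - 23) = 270.3214.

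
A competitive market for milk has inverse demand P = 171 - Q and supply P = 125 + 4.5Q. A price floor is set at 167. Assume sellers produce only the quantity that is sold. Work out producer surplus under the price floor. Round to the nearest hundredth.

132.00

Without the control, 171 - Q = 125 + 4.5Q so Q* = 8.3636 and P* = 162.6364.
At P = 167, buyers demand (171 - 167)/1 = 4 while sellers would supply more, so the quantity traded is 4 at price 167.
The supply price at Q = 4 is 143. PS is the trapezoid between 167 and supply over [0, 4]: (1/2)[(167 - 125) + (167 - 143)](4) = 132.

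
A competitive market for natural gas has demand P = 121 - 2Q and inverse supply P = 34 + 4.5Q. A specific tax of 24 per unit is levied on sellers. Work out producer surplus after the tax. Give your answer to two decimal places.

211.37

Pre-tax equilibrium: 121 - 2Q = 34 + 4.5Q gives Q* = 13.3846, P* = 94.2308.
A tax on sellers shifts supply up by 24: 121 - 2Q = 34 + 4.5Q + 24, so Q_t = 9.6923. Buyers pay P_b = 101.6154; sellers receive P_s = P_b - 24 = 77.6154.
PS = (1/2)(Q_t)(P_s - 34) = (1/2)(9.6923)(43.6154) = 211.3669.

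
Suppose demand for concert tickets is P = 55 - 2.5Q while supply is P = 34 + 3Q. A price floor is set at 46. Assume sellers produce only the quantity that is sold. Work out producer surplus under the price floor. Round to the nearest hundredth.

23.76

Free-market equilibrium: 55 - 2.5Q = 34 + 3Q gives Q* = 3.8182, P* = 45.4545.
At P = 46, buyers demand (55 - 46)/2.5 = 3.6 while sellers would supply more, so the quantity traded is 3.6 at price 46.
The supply price at Q = 3.6 is 44.8. PS is the trapezoid between 46 and supply over [0, 3.6]: (1/2)[(46 - 34) + (46 - 44.8)](3.6) = 23.76.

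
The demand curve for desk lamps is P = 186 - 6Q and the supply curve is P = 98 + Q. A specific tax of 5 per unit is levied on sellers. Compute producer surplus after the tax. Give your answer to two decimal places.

Pre-tax equilibrium: 186 - 6Q = 98 + Q gives Q* = 12.5714, P* = 110.5714.
With the tax, sellers need 5 more per unit: 186 - 6Q = 98 + Q + 5, so Q_t = 11.8571. Buyers pay P_b = 114.8571; sellers receive P_s = P_b - 5 = 109.8571.
Producer surplus is the triangle above supply below P_s: (1/2)(11.8571)(109.8571 - 98) = 70.2959.

70.30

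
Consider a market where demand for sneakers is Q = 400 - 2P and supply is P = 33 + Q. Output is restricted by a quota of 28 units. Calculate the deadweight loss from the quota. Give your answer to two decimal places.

Rewriting demand in inverse form: P = 200 - 0.5Q.
Unrestricted equilibrium: Q* = (200 - 33)/(0.5 + 1) = 111.3333.
At Q = 28 the demand price is 200 - 0.5(28) = 186 and the supply price is 33 + (28) = 61.
DWL = (1/2)(gap between curves at 28) x (Q* - 28) = (1/2)(125)(83.3333) = 5208.3333.

5208.33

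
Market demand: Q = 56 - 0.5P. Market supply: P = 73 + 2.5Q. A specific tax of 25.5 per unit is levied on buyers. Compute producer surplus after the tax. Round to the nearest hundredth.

11.25

Rewriting demand in inverse form: P = 112 - 2Q.
Pre-tax equilibrium: 112 - 2Q = 73 + 2.5Q gives Q* = 8.6667, P* = 94.6667.
With the tax, buyers' net willingness to pay falls by 25.5: (112 - 25.5) - 2Q = 73 + 2.5Q, so Q_t = 3. Buyers pay P_b = 106; sellers receive P_s = P_b - 25.5 = 80.5.
Producer surplus is the triangle above supply below P_s: (1/2)(3)(80.5 - 73) = 11.25.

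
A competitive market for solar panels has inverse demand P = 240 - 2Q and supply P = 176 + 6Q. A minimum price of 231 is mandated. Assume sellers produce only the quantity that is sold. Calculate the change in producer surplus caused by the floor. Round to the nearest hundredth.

Without the control, 240 - 2Q = 176 + 6Q so Q* = 8 and P* = 224.
At the floor price 231, quantity demanded is (240 - 231)/2 = 4.5; demand is the short side, so Q = 4.5 trades at P = 231.
PS goes from (1/2)(8)(48) = 192 to 186.75 (computed as (231 - 176)(4.5) - (1/2)(6)(4.5)^2), a change of -5.25.

-5.25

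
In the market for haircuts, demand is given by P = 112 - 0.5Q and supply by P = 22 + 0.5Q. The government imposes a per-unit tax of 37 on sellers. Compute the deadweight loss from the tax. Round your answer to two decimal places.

Without the tax, 112 - 0.5Q = 22 + 0.5Q so Q* = 90 and P* = 67.
A tax on sellers shifts supply up by 37: 112 - 0.5Q = 22 + 0.5Q + 37, so Q_t = 53. Buyers pay P_b = 85.5; sellers receive P_s = P_b - 37 = 48.5.
Deadweight loss is the triangle between the curves from Q_t to Q*: (1/2)(90 - 53)(37) = 684.5.

684.50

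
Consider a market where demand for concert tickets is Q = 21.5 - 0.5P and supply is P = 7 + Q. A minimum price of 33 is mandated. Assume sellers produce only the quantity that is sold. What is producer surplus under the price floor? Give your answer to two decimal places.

Rewriting demand in inverse form: P = 43 - 2Q.
Free-market equilibrium: 43 - 2Q = 7 + Q gives Q* = 12, P* = 19.
At P = 33, buyers demand (43 - 33)/2 = 5 while sellers would supply more, so the quantity traded is 5 at price 33.
The supply price at Q = 5 is 12. PS is the trapezoid between 33 and supply over [0, 5]: (1/2)[(33 - 7) + (33 - 12)](5) = 117.5.

117.50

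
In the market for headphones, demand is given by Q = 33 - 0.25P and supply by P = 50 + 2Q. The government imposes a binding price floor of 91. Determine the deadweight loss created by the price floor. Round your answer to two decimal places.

35.02

Rewriting demand in inverse form: P = 132 - 4Q.
Without the control, 132 - 4Q = 50 + 2Q so Q* = 13.6667 and P* = 77.3333.
At P = 91, buyers demand (132 - 91)/4 = 10.25 while sellers would supply more, so the quantity traded is 10.25 at price 91.
The lost-trades triangle has base Q* - 10.25 = 3.4167 and height equal to the gap between the curves at Q = 10.25, which is 91 - 70.5 = 20.5. DWL = (1/2)(3.4167)(20.5) = 35.0208.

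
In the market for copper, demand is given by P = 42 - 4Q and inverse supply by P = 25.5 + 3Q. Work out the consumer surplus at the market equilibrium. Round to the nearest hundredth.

Set 42 - 4Q = 25.5 + 3Q, which gives 16.5 = 7Q, so Q* = 2.3571 and P* = 42 - 4(2.3571) = 32.5714.
The demand choke price is 42, so CS = (1/2)(Q*)(42 - P*) = (1/2)(2.3571)(9.4286) = 11.1122.

11.11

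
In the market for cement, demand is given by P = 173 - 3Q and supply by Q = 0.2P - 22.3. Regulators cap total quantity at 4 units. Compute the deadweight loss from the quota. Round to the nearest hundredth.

Rewriting supply in inverse form: P = 111.5 + 5Q.
Unrestricted equilibrium: Q* = (173 - 111.5)/(3 + 5) = 7.6875.
At Q = 4 the demand price is 173 - 3(4) = 161 and the supply price is 111.5 + 5(4) = 131.5.
DWL = (1/2)(gap between curves at 4) x (Q* - 4) = (1/2)(29.5)(3.6875) = 54.3906.

54.39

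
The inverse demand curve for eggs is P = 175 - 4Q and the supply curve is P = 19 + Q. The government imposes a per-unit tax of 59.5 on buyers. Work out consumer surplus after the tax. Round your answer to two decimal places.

744.98

Without the tax, 175 - 4Q = 19 + Q so Q* = 31.2 and P* = 50.2.
A tax on buyers shifts demand down by 59.5: (175 - 59.5) - 4Q = 19 + Q, so Q_t = 19.3. Buyers pay P_b = 97.8; sellers receive P_s = P_b - 59.5 = 38.3.
Consumer surplus is the triangle under demand above P_b: (1/2)(19.3)(175 - 97.8) = 744.98.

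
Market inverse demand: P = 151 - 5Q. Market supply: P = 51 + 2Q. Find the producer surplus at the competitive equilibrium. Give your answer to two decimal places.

Equilibrium: 151 - 5Q = 51 + 2Q, so Q* = 14.2857 and P* = 79.5714.
The supply curve's price intercept is 51, so PS = (1/2)(Q*)(P* - 51) = (1/2)(14.2857)(28.5714) = 204.0816.

204.08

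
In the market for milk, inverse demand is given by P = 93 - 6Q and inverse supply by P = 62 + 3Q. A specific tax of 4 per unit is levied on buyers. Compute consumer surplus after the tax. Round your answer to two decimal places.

Without the tax, 93 - 6Q = 62 + 3Q so Q* = 3.4444 and P* = 72.3333.
With the tax, buyers' net willingness to pay falls by 4: (93 - 4) - 6Q = 62 + 3Q, so Q_t = 3. Buyers pay P_b = 75; sellers receive P_s = P_b - 4 = 71.
Consumer surplus is the triangle under demand above P_b: (1/2)(3)(93 - 75) = 27.

27.00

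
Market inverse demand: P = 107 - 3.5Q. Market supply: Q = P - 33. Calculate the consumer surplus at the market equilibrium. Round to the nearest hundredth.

473.23

Rewriting supply in inverse form: P = 33 + Q.
Equilibrium: 107 - 3.5Q = 33 + Q, so Q* = 16.4444 and P* = 49.4444.
Consumer surplus is the triangle under demand above P*: (1/2)(16.4444)(107 - 49.4444) = (1/2)(16.4444)(57.5556) = 473.2346.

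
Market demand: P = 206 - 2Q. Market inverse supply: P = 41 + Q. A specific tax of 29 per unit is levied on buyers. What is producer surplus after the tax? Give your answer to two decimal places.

1027.56

Pre-tax equilibrium: 206 - 2Q = 41 + Q gives Q* = 55, P* = 96.
A tax on buyers shifts demand down by 29: (206 - 29) - 2Q = 41 + Q, so Q_t = 45.3333. Buyers pay P_b = 115.3333; sellers receive P_s = P_b - 29 = 86.3333.
PS = (1/2)(Q_t)(P_s - 41) = (1/2)(45.3333)(45.3333) = 1027.5556.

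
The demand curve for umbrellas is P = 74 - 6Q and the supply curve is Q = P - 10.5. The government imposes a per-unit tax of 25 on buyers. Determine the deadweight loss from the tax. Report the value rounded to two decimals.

44.64

Rewriting supply in inverse form: P = 10.5 + Q.
Pre-tax equilibrium: 74 - 6Q = 10.5 + Q gives Q* = 9.0714, P* = 19.5714.
With the tax, buyers' net willingness to pay falls by 25: (74 - 25) - 6Q = 10.5 + Q, so Q_t = 5.5. Buyers pay P_b = 41; sellers receive P_s = P_b - 25 = 16.
The welfare triangle lost has base Q* - Q_t = 3.5714 and height t = 25, so DWL = (1/2)(3.5714)(25) = 44.6429.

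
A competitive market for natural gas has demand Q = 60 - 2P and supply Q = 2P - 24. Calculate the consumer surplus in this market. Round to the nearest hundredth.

Rewriting demand in inverse form: P = 30 - 0.5Q.
Rewriting supply in inverse form: P = 12 + 0.5Q.
Set 30 - 0.5Q = 12 + 0.5Q, which gives 18 = 1Q, so Q* = 18 and P* = 30 - 0.5(18) = 21.
CS is the area between the demand curve and P* from 0 to Q*: (1/2)(18)(9) = 81.

81.00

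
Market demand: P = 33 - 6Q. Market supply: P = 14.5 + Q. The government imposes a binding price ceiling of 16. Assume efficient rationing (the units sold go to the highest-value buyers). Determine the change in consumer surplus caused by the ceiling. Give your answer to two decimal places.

Free-market equilibrium: 33 - 6Q = 14.5 + Q gives Q* = 2.6429, P* = 17.1429.
At P = 16, sellers supply (16 - 14.5)/1 = 1.5 while buyers want more, so the quantity traded is 1.5 at price 16.
CS goes from (1/2)(2.6429)(15.8571) = 20.9541 to 18.75 (computed as (33 - 16)(1.5) - (1/2)(6)(1.5)^2), a change of -2.2041.

-2.20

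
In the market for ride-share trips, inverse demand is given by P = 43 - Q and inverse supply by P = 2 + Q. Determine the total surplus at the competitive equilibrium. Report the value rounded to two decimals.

420.25

Set 43 - Q = 2 + Q, which gives 41 = 2Q, so Q* = 20.5 and P* = 43 - (20.5) = 22.5.
CS = (1/2)(20.5)(20.5) = 210.125 and PS = (1/2)(20.5)(20.5) = 210.125, so total surplus = 420.25.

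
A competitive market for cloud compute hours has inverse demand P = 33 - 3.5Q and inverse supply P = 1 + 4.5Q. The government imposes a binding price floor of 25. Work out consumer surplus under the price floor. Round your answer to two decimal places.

Without the control, 33 - 3.5Q = 1 + 4.5Q so Q* = 4 and P* = 19.
At P = 25, buyers demand (33 - 25)/3.5 = 2.2857 while sellers would supply more, so the quantity traded is 2.2857 at price 25.
CS is the triangle under demand above 25: (1/2)(2.2857)(33 - 25) = 9.1429.

9.14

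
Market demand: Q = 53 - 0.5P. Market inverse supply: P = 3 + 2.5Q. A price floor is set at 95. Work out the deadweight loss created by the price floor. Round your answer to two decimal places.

680.34

Rewriting demand in inverse form: P = 106 - 2Q.
Free-market equilibrium: 106 - 2Q = 3 + 2.5Q gives Q* = 22.8889, P* = 60.2222.
At the floor price 95, quantity demanded is (106 - 95)/2 = 5.5; demand is the short side, so Q = 5.5 trades at P = 95.
At Q = 5.5 the demand price is 95 and the supply price is 16.75. Deadweight loss is the triangle between the curves from 5.5 to 22.8889: (1/2)(95 - 16.75)(22.8889 - 5.5) = 680.3403.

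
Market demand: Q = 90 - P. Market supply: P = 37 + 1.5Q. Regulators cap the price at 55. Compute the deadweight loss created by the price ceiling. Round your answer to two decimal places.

Rewriting demand in inverse form: P = 90 - Q.
Without the control, 90 - Q = 37 + 1.5Q so Q* = 21.2 and P* = 68.8.
At the ceiling price 55, quantity supplied is (55 - 37)/1.5 = 12; supply is the short side, so Q = 12 trades at P = 55.
At Q = 12 the demand price is 78 and the supply price is 55. Deadweight loss is the triangle between the curves from 12 to 21.2: (1/2)(78 - 55)(21.2 - 12) = 105.8.

105.80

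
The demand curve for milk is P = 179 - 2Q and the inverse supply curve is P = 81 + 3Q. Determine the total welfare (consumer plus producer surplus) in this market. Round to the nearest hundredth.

Set 179 - 2Q = 81 + 3Q, which gives 98 = 5Q, so Q* = 19.6 and P* = 179 - 2(19.6) = 139.8.
CS = (1/2)(19.6)(39.2) = 384.16 and PS = (1/2)(19.6)(58.8) = 576.24, so total surplus = 960.4.

960.40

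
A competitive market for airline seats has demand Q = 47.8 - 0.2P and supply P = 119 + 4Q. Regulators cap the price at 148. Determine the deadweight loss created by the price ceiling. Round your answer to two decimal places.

166.53

Rewriting demand in inverse form: P = 239 - 5Q.
Free-market equilibrium: 239 - 5Q = 119 + 4Q gives Q* = 13.3333, P* = 172.3333.
At the ceiling price 148, quantity supplied is (148 - 119)/4 = 7.25; supply is the short side, so Q = 7.25 trades at P = 148.
The lost-trades triangle has base Q* - 7.25 = 6.0833 and height equal to the gap between the curves at Q = 7.25, which is 202.75 - 148 = 54.75. DWL = (1/2)(6.0833)(54.75) = 166.5312.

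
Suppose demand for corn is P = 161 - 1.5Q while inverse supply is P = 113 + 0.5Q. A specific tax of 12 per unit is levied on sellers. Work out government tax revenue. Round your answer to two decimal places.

Pre-tax equilibrium: 161 - 1.5Q = 113 + 0.5Q gives Q* = 24, P* = 125.
A tax on sellers shifts supply up by 12: 161 - 1.5Q = 113 + 0.5Q + 12, so Q_t = 18. Buyers pay P_b = 134; sellers receive P_s = P_b - 12 = 122.
Revenue is the tax times quantity traded: 12 x 18 = 216.

216.00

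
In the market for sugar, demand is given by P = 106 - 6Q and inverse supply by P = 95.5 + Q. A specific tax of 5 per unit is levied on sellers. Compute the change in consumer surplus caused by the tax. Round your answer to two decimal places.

-4.90

Without the tax, 106 - 6Q = 95.5 + Q so Q* = 1.5 and P* = 97.
A tax on sellers shifts supply up by 5: 106 - 6Q = 95.5 + Q + 5, so Q_t = 0.7857. Buyers pay P_b = 101.2857; sellers receive P_s = P_b - 5 = 96.2857.
CS falls from (1/2)(1.5)(9) = 6.75 to (1/2)(0.7857)(4.7143) = 1.852, a change of -4.898.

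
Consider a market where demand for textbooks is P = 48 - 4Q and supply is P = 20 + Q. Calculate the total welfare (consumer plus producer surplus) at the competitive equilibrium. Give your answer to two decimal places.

Set 48 - 4Q = 20 + Q, which gives 28 = 5Q, so Q* = 5.6 and P* = 48 - 4(5.6) = 25.6.
CS = (1/2)(5.6)(22.4) = 62.72 and PS = (1/2)(5.6)(5.6) = 15.68, so total surplus = 78.4.

78.40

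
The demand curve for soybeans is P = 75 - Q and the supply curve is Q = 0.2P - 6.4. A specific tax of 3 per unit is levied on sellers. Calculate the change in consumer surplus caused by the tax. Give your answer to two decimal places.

-3.46

Rewriting supply in inverse form: P = 32 + 5Q.
Pre-tax equilibrium: 75 - Q = 32 + 5Q gives Q* = 7.1667, P* = 67.8333.
With the tax, sellers need 3 more per unit: 75 - Q = 32 + 5Q + 3, so Q_t = 6.6667. Buyers pay P_b = 68.3333; sellers receive P_s = P_b - 3 = 65.3333.
CS falls from (1/2)(7.1667)(7.1667) = 25.6806 to (1/2)(6.6667)(6.6667) = 22.2222, a change of -3.4583.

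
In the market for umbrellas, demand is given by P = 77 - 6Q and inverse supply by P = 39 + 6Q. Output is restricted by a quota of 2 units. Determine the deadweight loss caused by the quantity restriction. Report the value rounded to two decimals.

8.17

Without the quota, 77 - 6Q = 39 + 6Q gives Q* = 3.1667.
At Q = 2 the demand price is 77 - 6(2) = 65 and the supply price is 39 + 6(2) = 51.
DWL = (1/2)(gap between curves at 2) x (Q* - 2) = (1/2)(14)(1.1667) = 8.1667.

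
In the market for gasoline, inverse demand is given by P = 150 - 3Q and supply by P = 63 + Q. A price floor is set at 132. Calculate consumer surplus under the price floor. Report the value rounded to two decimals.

Without the control, 150 - 3Q = 63 + Q so Q* = 21.75 and P* = 84.75.
At P = 132, buyers demand (150 - 132)/3 = 6 while sellers would supply more, so the quantity traded is 6 at price 132.
CS is the triangle under demand above 132: (1/2)(6)(150 - 132) = 54.

54.00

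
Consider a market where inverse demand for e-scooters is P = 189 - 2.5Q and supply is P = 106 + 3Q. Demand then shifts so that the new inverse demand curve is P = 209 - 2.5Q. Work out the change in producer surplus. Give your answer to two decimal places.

Initial equilibrium: Q_0 = 15.0909, P_0 = 151.2727; CS_0 = (1/2)(15.0909)(37.7273) = 284.6694, PS_0 = (1/2)(15.0909)(45.2727) = 341.6033.
New equilibrium: 209 - 2.5Q = 106 + 3Q gives Q_1 = 18.7273, P_1 = 162.1818; CS_1 = 438.3884, PS_1 = 526.0661.
Change in producer surplus = 526.0661 - 341.6033 = 184.4628.

184.46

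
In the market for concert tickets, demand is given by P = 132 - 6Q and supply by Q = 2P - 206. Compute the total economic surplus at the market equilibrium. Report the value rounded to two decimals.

Rewriting supply in inverse form: P = 103 + 0.5Q.
Setting demand equal to supply, 29 = 6.5Q, so Q* = 4.4615 and P* = 105.2308.
CS = (1/2)(4.4615)(26.7692) = 59.716 and PS = (1/2)(4.4615)(2.2308) = 4.9763, so total surplus = 64.6923.

64.69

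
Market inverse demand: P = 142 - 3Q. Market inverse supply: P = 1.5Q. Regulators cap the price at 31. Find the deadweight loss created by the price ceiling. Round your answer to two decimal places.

266.78

Without the control, 142 - 3Q = 1.5Q so Q* = 31.5556 and P* = 47.3333.
At the ceiling price 31, quantity supplied is (31 - 0)/1.5 = 20.6667; supply is the short side, so Q = 20.6667 trades at P = 31.
The lost-trades triangle has base Q* - 20.6667 = 10.8889 and height equal to the gap between the curves at Q = 20.6667, which is 80 - 31 = 49. DWL = (1/2)(10.8889)(49) = 266.7778.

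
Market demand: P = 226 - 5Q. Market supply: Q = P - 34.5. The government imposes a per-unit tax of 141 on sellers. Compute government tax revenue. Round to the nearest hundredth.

1186.75

Rewriting supply in inverse form: P = 34.5 + Q.
Without the tax, 226 - 5Q = 34.5 + Q so Q* = 31.9167 and P* = 66.4167.
A tax on sellers shifts supply up by 141: 226 - 5Q = 34.5 + Q + 141, so Q_t = 8.4167. Buyers pay P_b = 183.9167; sellers receive P_s = P_b - 141 = 42.9167.
Revenue is the tax times quantity traded: 141 x 8.4167 = 1186.75.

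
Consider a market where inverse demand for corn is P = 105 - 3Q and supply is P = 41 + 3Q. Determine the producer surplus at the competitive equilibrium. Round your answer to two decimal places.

170.67

Setting demand equal to supply, 64 = 6Q, so Q* = 10.6667 and P* = 73.
The supply curve's price intercept is 41, so PS = (1/2)(Q*)(P* - 41) = (1/2)(10.6667)(32) = 170.6667.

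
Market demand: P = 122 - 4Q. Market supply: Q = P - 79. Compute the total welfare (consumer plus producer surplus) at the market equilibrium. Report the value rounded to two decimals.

Rewriting supply in inverse form: P = 79 + Q.
Set 122 - 4Q = 79 + Q, which gives 43 = 5Q, so Q* = 8.6 and P* = 122 - 4(8.6) = 87.6.
Total surplus is the full triangle between the curves from 0 to Q*: (1/2)(8.6)(122 - 79) = 184.9.

184.90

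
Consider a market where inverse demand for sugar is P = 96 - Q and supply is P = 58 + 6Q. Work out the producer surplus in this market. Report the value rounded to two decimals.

Equilibrium: 96 - Q = 58 + 6Q, so Q* = 5.4286 and P* = 90.5714.
Producer surplus is the triangle above supply below P*: (1/2)(5.4286)(90.5714 - 58) = (1/2)(5.4286)(32.5714) = 88.4082.

88.41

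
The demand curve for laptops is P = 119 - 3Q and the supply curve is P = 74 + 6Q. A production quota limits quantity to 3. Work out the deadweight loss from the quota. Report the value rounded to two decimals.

Without the quota, 119 - 3Q = 74 + 6Q gives Q* = 5.
At Q = 3 the demand price is 119 - 3(3) = 110 and the supply price is 74 + 6(3) = 92.
Deadweight loss is the triangle between the curves from 3 to 5: (1/2)(110 - 92)(5 - 3) = 18.

18.00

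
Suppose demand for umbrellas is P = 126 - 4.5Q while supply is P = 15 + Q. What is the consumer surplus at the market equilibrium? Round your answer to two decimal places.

916.44

Setting demand equal to supply, 111 = 5.5Q, so Q* = 20.1818 and P* = 35.1818.
The demand choke price is 126, so CS = (1/2)(Q*)(126 - P*) = (1/2)(20.1818)(90.8182) = 916.438.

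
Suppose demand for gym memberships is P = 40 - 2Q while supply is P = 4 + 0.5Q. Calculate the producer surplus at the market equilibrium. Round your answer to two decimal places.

Set 40 - 2Q = 4 + 0.5Q, which gives 36 = 2.5Q, so Q* = 14.4 and P* = 40 - 2(14.4) = 11.2.
PS is the area between P* and the supply curve from 0 to Q*: (1/2)(14.4)(7.2) = 51.84.

51.84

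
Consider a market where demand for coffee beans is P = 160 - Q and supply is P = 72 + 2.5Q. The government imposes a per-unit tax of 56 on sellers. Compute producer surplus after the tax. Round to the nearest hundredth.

104.49

Pre-tax equilibrium: 160 - Q = 72 + 2.5Q gives Q* = 25.1429, P* = 134.8571.
A tax on sellers shifts supply up by 56: 160 - Q = 72 + 2.5Q + 56, so Q_t = 9.1429. Buyers pay P_b = 150.8571; sellers receive P_s = P_b - 56 = 94.8571.
Producer surplus is the triangle above supply below P_s: (1/2)(9.1429)(94.8571 - 72) = 104.4898.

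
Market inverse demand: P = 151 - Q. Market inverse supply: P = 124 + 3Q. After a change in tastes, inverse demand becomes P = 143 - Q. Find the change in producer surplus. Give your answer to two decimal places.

Initial equilibrium: Q_0 = 6.75, P_0 = 144.25; CS_0 = (1/2)(6.75)(6.75) = 22.7812, PS_0 = (1/2)(6.75)(20.25) = 68.3438.
New equilibrium: 143 - Q = 124 + 3Q gives Q_1 = 4.75, P_1 = 138.25; CS_1 = 11.2812, PS_1 = 33.8438.
Change in producer surplus = 33.8438 - 68.3438 = -34.5.

-34.50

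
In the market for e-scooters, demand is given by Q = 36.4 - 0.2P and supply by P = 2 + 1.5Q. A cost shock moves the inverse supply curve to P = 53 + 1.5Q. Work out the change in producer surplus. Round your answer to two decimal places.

-279.75

Rewriting demand in inverse form: P = 182 - 5Q.
Initial equilibrium: Q_0 = 27.6923, P_0 = 43.5385; CS_0 = (1/2)(27.6923)(138.4615) = 1917.1598, PS_0 = (1/2)(27.6923)(41.5385) = 575.1479.
New equilibrium: 182 - 5Q = 53 + 1.5Q gives Q_1 = 19.8462, P_1 = 82.7692; CS_1 = 984.6746, PS_1 = 295.4024.
Change in producer surplus = 295.4024 - 575.1479 = -279.7456.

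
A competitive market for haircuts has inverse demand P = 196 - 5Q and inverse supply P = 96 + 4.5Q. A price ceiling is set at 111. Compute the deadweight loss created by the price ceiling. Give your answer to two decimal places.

245.76

Free-market equilibrium: 196 - 5Q = 96 + 4.5Q gives Q* = 10.5263, P* = 143.3684.
At P = 111, sellers supply (111 - 96)/4.5 = 3.3333 while buyers want more, so the quantity traded is 3.3333 at price 111.
At Q = 3.3333 the demand price is 179.3333 and the supply price is 111. Deadweight loss is the triangle between the curves from 3.3333 to 10.5263: (1/2)(179.3333 - 111)(10.5263 - 3.3333) = 245.7602.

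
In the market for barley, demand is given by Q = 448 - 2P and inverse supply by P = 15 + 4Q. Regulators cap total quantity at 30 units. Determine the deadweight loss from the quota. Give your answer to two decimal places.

Rewriting demand in inverse form: P = 224 - 0.5Q.
Unrestricted equilibrium: Q* = (224 - 15)/(0.5 + 4) = 46.4444.
At Q = 30 the demand price is 224 - 0.5(30) = 209 and the supply price is 15 + 4(30) = 135.
DWL = (1/2)(gap between curves at 30) x (Q* - 30) = (1/2)(74)(16.4444) = 608.4444.

608.44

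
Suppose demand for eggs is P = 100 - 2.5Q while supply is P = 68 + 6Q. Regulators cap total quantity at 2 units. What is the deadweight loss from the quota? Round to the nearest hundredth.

Without the quota, 100 - 2.5Q = 68 + 6Q gives Q* = 3.7647.
At Q = 2 the demand price is 100 - 2.5(2) = 95 and the supply price is 68 + 6(2) = 80.
DWL = (1/2)(gap between curves at 2) x (Q* - 2) = (1/2)(15)(1.7647) = 13.2353.

13.24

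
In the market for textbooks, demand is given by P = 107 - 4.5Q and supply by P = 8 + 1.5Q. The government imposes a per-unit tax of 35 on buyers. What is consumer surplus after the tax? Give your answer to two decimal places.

256.00

Without the tax, 107 - 4.5Q = 8 + 1.5Q so Q* = 16.5 and P* = 32.75.
A tax on buyers shifts demand down by 35: (107 - 35) - 4.5Q = 8 + 1.5Q, so Q_t = 10.6667. Buyers pay P_b = 59; sellers receive P_s = P_b - 35 = 24.
Consumer surplus is the triangle under demand above P_b: (1/2)(10.6667)(107 - 59) = 256.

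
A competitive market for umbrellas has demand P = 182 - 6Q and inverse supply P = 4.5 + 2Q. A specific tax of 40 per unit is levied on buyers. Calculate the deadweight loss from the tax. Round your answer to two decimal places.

Without the tax, 182 - 6Q = 4.5 + 2Q so Q* = 22.1875 and P* = 48.875.
A tax on buyers shifts demand down by 40: (182 - 40) - 6Q = 4.5 + 2Q, so Q_t = 17.1875. Buyers pay P_b = 78.875; sellers receive P_s = P_b - 40 = 38.875.
The welfare triangle lost has base Q* - Q_t = 5 and height t = 40, so DWL = (1/2)(5)(40) = 100.

100.00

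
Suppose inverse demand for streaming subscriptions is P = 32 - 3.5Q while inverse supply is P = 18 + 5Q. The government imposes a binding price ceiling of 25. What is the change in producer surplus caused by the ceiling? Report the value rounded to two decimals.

Free-market equilibrium: 32 - 3.5Q = 18 + 5Q gives Q* = 1.6471, P* = 26.2353.
At the ceiling price 25, quantity supplied is (25 - 18)/5 = 1.4; supply is the short side, so Q = 1.4 trades at P = 25.
PS goes from (1/2)(1.6471)(8.2353) = 6.782 to 4.9 (computed as (25 - 18)(1.4) - (1/2)(5)(1.4)^2), a change of -1.882.

-1.88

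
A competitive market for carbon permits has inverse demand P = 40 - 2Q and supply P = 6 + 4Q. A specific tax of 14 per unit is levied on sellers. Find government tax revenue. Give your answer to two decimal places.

Without the tax, 40 - 2Q = 6 + 4Q so Q* = 5.6667 and P* = 28.6667.
A tax on sellers shifts supply up by 14: 40 - 2Q = 6 + 4Q + 14, so Q_t = 3.3333. Buyers pay P_b = 33.3333; sellers receive P_s = P_b - 14 = 19.3333.
Tax revenue = t x Q_t = 14 x 3.3333 = 46.6667.

46.67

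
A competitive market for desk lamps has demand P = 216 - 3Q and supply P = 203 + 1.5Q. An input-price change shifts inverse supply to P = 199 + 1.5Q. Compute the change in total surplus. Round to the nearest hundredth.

13.33

Initial equilibrium: Q_0 = 2.8889, P_0 = 207.3333; CS_0 = (1/2)(2.8889)(8.6667) = 12.5185, PS_0 = (1/2)(2.8889)(4.3333) = 6.2593.
New equilibrium: 216 - 3Q = 199 + 1.5Q gives Q_1 = 3.7778, P_1 = 204.6667; CS_1 = 21.4074, PS_1 = 10.7037.
Change in total surplus = (21.4074 + 10.7037) - (12.5185 + 6.2593) = 13.3333.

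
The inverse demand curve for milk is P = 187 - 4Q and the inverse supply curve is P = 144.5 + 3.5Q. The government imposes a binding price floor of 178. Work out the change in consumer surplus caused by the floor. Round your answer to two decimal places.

-54.10

Free-market equilibrium: 187 - 4Q = 144.5 + 3.5Q gives Q* = 5.6667, P* = 164.3333.
At the floor price 178, quantity demanded is (187 - 178)/4 = 2.25; demand is the short side, so Q = 2.25 trades at P = 178.
CS goes from (1/2)(5.6667)(22.6667) = 64.2222 to 10.125 (computed as (187 - 178)(2.25) - (1/2)(4)(2.25)^2), a change of -54.0972.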